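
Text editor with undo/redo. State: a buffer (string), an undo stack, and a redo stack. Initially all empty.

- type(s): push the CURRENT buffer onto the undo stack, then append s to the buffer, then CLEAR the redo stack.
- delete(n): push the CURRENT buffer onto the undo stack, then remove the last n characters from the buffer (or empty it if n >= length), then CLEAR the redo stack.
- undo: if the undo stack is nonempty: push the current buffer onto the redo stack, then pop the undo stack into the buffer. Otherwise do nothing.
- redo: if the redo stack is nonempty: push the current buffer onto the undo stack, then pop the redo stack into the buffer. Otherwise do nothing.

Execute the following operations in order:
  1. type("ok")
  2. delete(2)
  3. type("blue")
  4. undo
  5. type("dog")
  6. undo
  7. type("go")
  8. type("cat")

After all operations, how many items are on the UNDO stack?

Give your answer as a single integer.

After op 1 (type): buf='ok' undo_depth=1 redo_depth=0
After op 2 (delete): buf='(empty)' undo_depth=2 redo_depth=0
After op 3 (type): buf='blue' undo_depth=3 redo_depth=0
After op 4 (undo): buf='(empty)' undo_depth=2 redo_depth=1
After op 5 (type): buf='dog' undo_depth=3 redo_depth=0
After op 6 (undo): buf='(empty)' undo_depth=2 redo_depth=1
After op 7 (type): buf='go' undo_depth=3 redo_depth=0
After op 8 (type): buf='gocat' undo_depth=4 redo_depth=0

Answer: 4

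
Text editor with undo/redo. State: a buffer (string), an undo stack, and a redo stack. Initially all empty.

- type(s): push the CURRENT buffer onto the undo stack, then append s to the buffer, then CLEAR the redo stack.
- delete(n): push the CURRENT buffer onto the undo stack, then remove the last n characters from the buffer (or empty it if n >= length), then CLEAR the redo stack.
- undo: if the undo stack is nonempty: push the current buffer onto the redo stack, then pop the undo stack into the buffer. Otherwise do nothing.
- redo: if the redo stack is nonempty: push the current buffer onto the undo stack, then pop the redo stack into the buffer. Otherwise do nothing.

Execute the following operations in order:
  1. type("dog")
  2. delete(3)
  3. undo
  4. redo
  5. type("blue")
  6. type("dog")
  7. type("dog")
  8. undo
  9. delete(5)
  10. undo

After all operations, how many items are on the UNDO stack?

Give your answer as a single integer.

Answer: 4

Derivation:
After op 1 (type): buf='dog' undo_depth=1 redo_depth=0
After op 2 (delete): buf='(empty)' undo_depth=2 redo_depth=0
After op 3 (undo): buf='dog' undo_depth=1 redo_depth=1
After op 4 (redo): buf='(empty)' undo_depth=2 redo_depth=0
After op 5 (type): buf='blue' undo_depth=3 redo_depth=0
After op 6 (type): buf='bluedog' undo_depth=4 redo_depth=0
After op 7 (type): buf='bluedogdog' undo_depth=5 redo_depth=0
After op 8 (undo): buf='bluedog' undo_depth=4 redo_depth=1
After op 9 (delete): buf='bl' undo_depth=5 redo_depth=0
After op 10 (undo): buf='bluedog' undo_depth=4 redo_depth=1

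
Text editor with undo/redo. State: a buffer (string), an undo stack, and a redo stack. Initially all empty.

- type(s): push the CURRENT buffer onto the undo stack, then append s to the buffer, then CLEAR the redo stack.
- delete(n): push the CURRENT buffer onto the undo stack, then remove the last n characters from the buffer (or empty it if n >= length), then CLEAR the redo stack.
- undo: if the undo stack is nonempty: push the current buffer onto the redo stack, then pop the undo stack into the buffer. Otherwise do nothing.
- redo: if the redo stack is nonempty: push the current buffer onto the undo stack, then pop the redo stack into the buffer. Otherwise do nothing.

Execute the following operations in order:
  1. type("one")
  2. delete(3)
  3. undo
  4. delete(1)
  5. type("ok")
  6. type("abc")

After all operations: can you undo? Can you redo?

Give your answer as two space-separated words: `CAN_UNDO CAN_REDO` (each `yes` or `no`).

After op 1 (type): buf='one' undo_depth=1 redo_depth=0
After op 2 (delete): buf='(empty)' undo_depth=2 redo_depth=0
After op 3 (undo): buf='one' undo_depth=1 redo_depth=1
After op 4 (delete): buf='on' undo_depth=2 redo_depth=0
After op 5 (type): buf='onok' undo_depth=3 redo_depth=0
After op 6 (type): buf='onokabc' undo_depth=4 redo_depth=0

Answer: yes no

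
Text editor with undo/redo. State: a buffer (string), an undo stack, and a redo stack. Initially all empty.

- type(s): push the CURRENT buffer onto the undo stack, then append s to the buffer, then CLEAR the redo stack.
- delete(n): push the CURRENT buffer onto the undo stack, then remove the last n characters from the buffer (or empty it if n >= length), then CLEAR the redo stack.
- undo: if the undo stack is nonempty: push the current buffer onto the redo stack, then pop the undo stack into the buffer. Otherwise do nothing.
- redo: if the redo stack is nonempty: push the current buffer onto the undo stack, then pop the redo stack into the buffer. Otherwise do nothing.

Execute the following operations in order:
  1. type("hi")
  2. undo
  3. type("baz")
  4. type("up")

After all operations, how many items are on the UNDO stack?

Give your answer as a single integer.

After op 1 (type): buf='hi' undo_depth=1 redo_depth=0
After op 2 (undo): buf='(empty)' undo_depth=0 redo_depth=1
After op 3 (type): buf='baz' undo_depth=1 redo_depth=0
After op 4 (type): buf='bazup' undo_depth=2 redo_depth=0

Answer: 2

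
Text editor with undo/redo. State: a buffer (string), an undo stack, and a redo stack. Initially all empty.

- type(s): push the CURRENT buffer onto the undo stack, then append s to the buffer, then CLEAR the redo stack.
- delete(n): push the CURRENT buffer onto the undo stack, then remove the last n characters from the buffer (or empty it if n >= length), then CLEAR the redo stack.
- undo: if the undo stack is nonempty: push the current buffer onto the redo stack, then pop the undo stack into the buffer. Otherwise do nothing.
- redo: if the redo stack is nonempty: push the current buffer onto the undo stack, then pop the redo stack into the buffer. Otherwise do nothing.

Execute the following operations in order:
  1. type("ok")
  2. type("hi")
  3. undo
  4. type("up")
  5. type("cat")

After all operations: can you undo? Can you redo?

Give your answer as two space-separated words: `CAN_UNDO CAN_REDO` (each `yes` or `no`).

After op 1 (type): buf='ok' undo_depth=1 redo_depth=0
After op 2 (type): buf='okhi' undo_depth=2 redo_depth=0
After op 3 (undo): buf='ok' undo_depth=1 redo_depth=1
After op 4 (type): buf='okup' undo_depth=2 redo_depth=0
After op 5 (type): buf='okupcat' undo_depth=3 redo_depth=0

Answer: yes no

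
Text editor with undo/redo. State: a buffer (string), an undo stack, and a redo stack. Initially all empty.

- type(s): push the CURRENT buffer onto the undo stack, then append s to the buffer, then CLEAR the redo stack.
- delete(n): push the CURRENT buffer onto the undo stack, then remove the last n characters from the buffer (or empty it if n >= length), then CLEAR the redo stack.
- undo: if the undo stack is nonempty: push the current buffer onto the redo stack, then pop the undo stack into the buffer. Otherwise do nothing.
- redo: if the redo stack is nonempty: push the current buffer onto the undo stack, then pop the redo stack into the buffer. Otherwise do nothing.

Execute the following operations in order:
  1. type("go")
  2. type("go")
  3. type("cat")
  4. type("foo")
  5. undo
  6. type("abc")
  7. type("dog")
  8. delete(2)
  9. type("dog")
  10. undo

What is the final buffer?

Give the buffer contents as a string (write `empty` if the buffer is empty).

After op 1 (type): buf='go' undo_depth=1 redo_depth=0
After op 2 (type): buf='gogo' undo_depth=2 redo_depth=0
After op 3 (type): buf='gogocat' undo_depth=3 redo_depth=0
After op 4 (type): buf='gogocatfoo' undo_depth=4 redo_depth=0
After op 5 (undo): buf='gogocat' undo_depth=3 redo_depth=1
After op 6 (type): buf='gogocatabc' undo_depth=4 redo_depth=0
After op 7 (type): buf='gogocatabcdog' undo_depth=5 redo_depth=0
After op 8 (delete): buf='gogocatabcd' undo_depth=6 redo_depth=0
After op 9 (type): buf='gogocatabcddog' undo_depth=7 redo_depth=0
After op 10 (undo): buf='gogocatabcd' undo_depth=6 redo_depth=1

Answer: gogocatabcd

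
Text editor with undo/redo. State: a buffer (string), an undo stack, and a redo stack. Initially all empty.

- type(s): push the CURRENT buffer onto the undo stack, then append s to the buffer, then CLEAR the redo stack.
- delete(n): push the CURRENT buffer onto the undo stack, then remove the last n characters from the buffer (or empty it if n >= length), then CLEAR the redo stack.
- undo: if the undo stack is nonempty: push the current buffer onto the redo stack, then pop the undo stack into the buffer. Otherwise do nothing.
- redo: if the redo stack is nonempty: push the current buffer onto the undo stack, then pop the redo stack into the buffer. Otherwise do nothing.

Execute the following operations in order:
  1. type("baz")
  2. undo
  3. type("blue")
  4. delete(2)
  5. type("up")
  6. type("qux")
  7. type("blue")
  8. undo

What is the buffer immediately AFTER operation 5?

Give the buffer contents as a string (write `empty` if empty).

Answer: blup

Derivation:
After op 1 (type): buf='baz' undo_depth=1 redo_depth=0
After op 2 (undo): buf='(empty)' undo_depth=0 redo_depth=1
After op 3 (type): buf='blue' undo_depth=1 redo_depth=0
After op 4 (delete): buf='bl' undo_depth=2 redo_depth=0
After op 5 (type): buf='blup' undo_depth=3 redo_depth=0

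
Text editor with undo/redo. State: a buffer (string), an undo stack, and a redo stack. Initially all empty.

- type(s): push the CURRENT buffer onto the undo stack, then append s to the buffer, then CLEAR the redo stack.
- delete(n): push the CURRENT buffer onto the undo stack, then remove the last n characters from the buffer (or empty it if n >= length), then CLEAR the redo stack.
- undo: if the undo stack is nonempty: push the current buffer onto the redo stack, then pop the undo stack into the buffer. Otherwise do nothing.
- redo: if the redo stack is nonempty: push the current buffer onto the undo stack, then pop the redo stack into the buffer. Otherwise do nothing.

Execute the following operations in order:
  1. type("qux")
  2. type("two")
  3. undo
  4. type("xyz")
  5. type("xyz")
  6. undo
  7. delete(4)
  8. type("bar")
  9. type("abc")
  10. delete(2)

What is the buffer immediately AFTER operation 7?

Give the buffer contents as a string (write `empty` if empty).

After op 1 (type): buf='qux' undo_depth=1 redo_depth=0
After op 2 (type): buf='quxtwo' undo_depth=2 redo_depth=0
After op 3 (undo): buf='qux' undo_depth=1 redo_depth=1
After op 4 (type): buf='quxxyz' undo_depth=2 redo_depth=0
After op 5 (type): buf='quxxyzxyz' undo_depth=3 redo_depth=0
After op 6 (undo): buf='quxxyz' undo_depth=2 redo_depth=1
After op 7 (delete): buf='qu' undo_depth=3 redo_depth=0

Answer: qu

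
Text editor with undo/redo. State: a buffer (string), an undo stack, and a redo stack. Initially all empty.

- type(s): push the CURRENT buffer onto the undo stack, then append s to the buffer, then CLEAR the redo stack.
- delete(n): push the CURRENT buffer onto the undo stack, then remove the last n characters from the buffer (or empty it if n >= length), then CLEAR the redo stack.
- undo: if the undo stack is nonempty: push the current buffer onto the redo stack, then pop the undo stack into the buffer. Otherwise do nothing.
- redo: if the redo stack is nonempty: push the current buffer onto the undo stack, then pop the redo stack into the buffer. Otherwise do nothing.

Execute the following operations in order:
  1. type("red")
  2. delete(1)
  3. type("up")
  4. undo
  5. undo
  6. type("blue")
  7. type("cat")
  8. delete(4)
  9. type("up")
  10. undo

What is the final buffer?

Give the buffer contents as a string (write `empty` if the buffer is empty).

After op 1 (type): buf='red' undo_depth=1 redo_depth=0
After op 2 (delete): buf='re' undo_depth=2 redo_depth=0
After op 3 (type): buf='reup' undo_depth=3 redo_depth=0
After op 4 (undo): buf='re' undo_depth=2 redo_depth=1
After op 5 (undo): buf='red' undo_depth=1 redo_depth=2
After op 6 (type): buf='redblue' undo_depth=2 redo_depth=0
After op 7 (type): buf='redbluecat' undo_depth=3 redo_depth=0
After op 8 (delete): buf='redblu' undo_depth=4 redo_depth=0
After op 9 (type): buf='redbluup' undo_depth=5 redo_depth=0
After op 10 (undo): buf='redblu' undo_depth=4 redo_depth=1

Answer: redblu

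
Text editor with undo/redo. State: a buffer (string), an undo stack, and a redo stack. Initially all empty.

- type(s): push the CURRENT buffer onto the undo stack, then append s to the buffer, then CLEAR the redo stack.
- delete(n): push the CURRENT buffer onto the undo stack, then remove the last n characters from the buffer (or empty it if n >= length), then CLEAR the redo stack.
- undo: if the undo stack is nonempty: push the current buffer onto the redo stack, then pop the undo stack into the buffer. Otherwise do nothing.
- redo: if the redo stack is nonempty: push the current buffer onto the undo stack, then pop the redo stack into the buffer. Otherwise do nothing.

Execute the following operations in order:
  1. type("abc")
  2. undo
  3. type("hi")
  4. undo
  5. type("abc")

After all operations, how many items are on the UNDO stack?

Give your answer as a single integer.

After op 1 (type): buf='abc' undo_depth=1 redo_depth=0
After op 2 (undo): buf='(empty)' undo_depth=0 redo_depth=1
After op 3 (type): buf='hi' undo_depth=1 redo_depth=0
After op 4 (undo): buf='(empty)' undo_depth=0 redo_depth=1
After op 5 (type): buf='abc' undo_depth=1 redo_depth=0

Answer: 1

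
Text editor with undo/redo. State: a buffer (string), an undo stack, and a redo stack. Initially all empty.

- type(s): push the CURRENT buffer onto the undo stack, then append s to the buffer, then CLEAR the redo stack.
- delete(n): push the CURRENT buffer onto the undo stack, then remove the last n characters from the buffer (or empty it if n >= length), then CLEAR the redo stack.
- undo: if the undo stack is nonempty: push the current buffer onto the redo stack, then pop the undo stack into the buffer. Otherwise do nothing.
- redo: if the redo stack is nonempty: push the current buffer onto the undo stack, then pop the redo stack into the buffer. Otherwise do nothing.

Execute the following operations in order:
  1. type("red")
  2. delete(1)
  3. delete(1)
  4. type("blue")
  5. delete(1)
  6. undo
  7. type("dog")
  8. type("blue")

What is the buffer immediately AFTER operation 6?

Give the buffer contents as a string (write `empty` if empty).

Answer: rblue

Derivation:
After op 1 (type): buf='red' undo_depth=1 redo_depth=0
After op 2 (delete): buf='re' undo_depth=2 redo_depth=0
After op 3 (delete): buf='r' undo_depth=3 redo_depth=0
After op 4 (type): buf='rblue' undo_depth=4 redo_depth=0
After op 5 (delete): buf='rblu' undo_depth=5 redo_depth=0
After op 6 (undo): buf='rblue' undo_depth=4 redo_depth=1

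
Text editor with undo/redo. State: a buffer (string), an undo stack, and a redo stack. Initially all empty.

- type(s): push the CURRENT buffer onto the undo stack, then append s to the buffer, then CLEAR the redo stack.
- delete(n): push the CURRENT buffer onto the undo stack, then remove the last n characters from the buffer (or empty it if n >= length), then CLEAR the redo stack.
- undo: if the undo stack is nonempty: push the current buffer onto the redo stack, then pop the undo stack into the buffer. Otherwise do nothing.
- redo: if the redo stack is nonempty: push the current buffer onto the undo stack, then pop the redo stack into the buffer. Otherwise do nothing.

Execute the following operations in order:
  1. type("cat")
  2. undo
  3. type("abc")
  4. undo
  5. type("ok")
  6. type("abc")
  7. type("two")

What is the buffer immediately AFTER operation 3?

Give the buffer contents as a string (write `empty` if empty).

After op 1 (type): buf='cat' undo_depth=1 redo_depth=0
After op 2 (undo): buf='(empty)' undo_depth=0 redo_depth=1
After op 3 (type): buf='abc' undo_depth=1 redo_depth=0

Answer: abc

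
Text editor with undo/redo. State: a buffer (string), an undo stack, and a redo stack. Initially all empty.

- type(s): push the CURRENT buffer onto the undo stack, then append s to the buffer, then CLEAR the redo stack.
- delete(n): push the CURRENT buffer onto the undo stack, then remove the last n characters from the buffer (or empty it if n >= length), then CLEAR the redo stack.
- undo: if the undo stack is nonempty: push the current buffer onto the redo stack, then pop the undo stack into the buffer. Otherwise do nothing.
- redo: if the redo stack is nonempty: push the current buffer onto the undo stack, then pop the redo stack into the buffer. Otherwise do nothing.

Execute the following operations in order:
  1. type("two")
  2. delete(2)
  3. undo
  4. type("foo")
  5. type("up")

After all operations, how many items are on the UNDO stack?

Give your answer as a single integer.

After op 1 (type): buf='two' undo_depth=1 redo_depth=0
After op 2 (delete): buf='t' undo_depth=2 redo_depth=0
After op 3 (undo): buf='two' undo_depth=1 redo_depth=1
After op 4 (type): buf='twofoo' undo_depth=2 redo_depth=0
After op 5 (type): buf='twofooup' undo_depth=3 redo_depth=0

Answer: 3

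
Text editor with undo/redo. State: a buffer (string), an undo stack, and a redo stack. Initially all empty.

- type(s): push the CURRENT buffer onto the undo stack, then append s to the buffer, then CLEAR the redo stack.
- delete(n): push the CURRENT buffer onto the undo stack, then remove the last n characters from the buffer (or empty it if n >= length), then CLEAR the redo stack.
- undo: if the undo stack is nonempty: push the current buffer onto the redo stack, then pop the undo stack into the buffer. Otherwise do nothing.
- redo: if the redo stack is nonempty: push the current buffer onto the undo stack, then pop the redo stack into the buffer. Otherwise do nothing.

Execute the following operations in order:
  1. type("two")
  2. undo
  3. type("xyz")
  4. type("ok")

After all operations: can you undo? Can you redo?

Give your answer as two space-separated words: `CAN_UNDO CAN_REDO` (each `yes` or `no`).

Answer: yes no

Derivation:
After op 1 (type): buf='two' undo_depth=1 redo_depth=0
After op 2 (undo): buf='(empty)' undo_depth=0 redo_depth=1
After op 3 (type): buf='xyz' undo_depth=1 redo_depth=0
After op 4 (type): buf='xyzok' undo_depth=2 redo_depth=0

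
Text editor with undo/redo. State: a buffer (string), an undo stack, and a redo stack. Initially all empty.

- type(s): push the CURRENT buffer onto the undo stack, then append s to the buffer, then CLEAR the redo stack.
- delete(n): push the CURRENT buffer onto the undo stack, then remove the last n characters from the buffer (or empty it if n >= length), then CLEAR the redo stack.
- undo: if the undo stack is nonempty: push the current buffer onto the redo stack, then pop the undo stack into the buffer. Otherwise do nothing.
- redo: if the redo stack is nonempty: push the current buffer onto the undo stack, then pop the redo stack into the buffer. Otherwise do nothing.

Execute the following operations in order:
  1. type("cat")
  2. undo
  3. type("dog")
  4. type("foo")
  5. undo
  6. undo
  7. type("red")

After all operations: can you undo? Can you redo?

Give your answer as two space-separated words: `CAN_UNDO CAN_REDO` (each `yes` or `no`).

Answer: yes no

Derivation:
After op 1 (type): buf='cat' undo_depth=1 redo_depth=0
After op 2 (undo): buf='(empty)' undo_depth=0 redo_depth=1
After op 3 (type): buf='dog' undo_depth=1 redo_depth=0
After op 4 (type): buf='dogfoo' undo_depth=2 redo_depth=0
After op 5 (undo): buf='dog' undo_depth=1 redo_depth=1
After op 6 (undo): buf='(empty)' undo_depth=0 redo_depth=2
After op 7 (type): buf='red' undo_depth=1 redo_depth=0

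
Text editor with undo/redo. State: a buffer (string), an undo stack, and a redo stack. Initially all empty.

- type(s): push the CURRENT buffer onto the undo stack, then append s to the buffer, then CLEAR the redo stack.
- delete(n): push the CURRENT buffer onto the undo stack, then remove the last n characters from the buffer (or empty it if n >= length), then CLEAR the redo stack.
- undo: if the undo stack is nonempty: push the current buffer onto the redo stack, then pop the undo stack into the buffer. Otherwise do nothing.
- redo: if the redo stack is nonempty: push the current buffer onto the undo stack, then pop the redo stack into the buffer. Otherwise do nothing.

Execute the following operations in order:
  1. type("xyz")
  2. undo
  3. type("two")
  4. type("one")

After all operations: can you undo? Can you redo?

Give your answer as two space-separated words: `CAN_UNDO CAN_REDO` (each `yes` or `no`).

After op 1 (type): buf='xyz' undo_depth=1 redo_depth=0
After op 2 (undo): buf='(empty)' undo_depth=0 redo_depth=1
After op 3 (type): buf='two' undo_depth=1 redo_depth=0
After op 4 (type): buf='twoone' undo_depth=2 redo_depth=0

Answer: yes no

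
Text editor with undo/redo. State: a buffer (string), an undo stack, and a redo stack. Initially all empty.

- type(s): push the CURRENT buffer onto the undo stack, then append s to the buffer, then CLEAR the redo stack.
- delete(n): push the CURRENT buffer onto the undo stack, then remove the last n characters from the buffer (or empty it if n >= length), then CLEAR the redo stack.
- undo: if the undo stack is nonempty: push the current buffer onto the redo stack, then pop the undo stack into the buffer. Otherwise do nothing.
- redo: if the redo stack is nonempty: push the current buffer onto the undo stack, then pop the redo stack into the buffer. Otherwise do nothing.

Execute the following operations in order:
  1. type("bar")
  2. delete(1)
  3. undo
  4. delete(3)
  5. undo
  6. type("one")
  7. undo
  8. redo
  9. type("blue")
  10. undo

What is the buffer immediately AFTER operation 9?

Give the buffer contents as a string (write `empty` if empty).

Answer: baroneblue

Derivation:
After op 1 (type): buf='bar' undo_depth=1 redo_depth=0
After op 2 (delete): buf='ba' undo_depth=2 redo_depth=0
After op 3 (undo): buf='bar' undo_depth=1 redo_depth=1
After op 4 (delete): buf='(empty)' undo_depth=2 redo_depth=0
After op 5 (undo): buf='bar' undo_depth=1 redo_depth=1
After op 6 (type): buf='barone' undo_depth=2 redo_depth=0
After op 7 (undo): buf='bar' undo_depth=1 redo_depth=1
After op 8 (redo): buf='barone' undo_depth=2 redo_depth=0
After op 9 (type): buf='baroneblue' undo_depth=3 redo_depth=0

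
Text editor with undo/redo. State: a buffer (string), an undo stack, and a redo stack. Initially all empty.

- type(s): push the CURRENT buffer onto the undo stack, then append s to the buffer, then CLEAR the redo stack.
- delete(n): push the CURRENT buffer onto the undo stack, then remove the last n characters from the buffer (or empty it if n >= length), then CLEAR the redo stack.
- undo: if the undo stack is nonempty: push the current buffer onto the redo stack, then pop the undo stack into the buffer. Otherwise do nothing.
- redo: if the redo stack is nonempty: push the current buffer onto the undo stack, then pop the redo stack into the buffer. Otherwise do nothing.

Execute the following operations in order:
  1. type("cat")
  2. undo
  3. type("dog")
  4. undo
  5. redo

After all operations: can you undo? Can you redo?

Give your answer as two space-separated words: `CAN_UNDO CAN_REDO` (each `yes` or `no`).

After op 1 (type): buf='cat' undo_depth=1 redo_depth=0
After op 2 (undo): buf='(empty)' undo_depth=0 redo_depth=1
After op 3 (type): buf='dog' undo_depth=1 redo_depth=0
After op 4 (undo): buf='(empty)' undo_depth=0 redo_depth=1
After op 5 (redo): buf='dog' undo_depth=1 redo_depth=0

Answer: yes no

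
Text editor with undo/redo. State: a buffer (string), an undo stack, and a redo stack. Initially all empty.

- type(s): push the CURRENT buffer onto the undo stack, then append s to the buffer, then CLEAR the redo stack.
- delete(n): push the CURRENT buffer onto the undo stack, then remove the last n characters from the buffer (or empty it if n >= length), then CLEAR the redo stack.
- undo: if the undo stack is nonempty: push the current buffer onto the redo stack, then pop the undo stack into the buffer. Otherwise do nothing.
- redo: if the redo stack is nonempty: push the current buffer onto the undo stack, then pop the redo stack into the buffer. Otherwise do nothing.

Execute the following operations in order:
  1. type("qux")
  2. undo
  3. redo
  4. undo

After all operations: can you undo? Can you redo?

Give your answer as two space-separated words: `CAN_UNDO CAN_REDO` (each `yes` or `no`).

After op 1 (type): buf='qux' undo_depth=1 redo_depth=0
After op 2 (undo): buf='(empty)' undo_depth=0 redo_depth=1
After op 3 (redo): buf='qux' undo_depth=1 redo_depth=0
After op 4 (undo): buf='(empty)' undo_depth=0 redo_depth=1

Answer: no yes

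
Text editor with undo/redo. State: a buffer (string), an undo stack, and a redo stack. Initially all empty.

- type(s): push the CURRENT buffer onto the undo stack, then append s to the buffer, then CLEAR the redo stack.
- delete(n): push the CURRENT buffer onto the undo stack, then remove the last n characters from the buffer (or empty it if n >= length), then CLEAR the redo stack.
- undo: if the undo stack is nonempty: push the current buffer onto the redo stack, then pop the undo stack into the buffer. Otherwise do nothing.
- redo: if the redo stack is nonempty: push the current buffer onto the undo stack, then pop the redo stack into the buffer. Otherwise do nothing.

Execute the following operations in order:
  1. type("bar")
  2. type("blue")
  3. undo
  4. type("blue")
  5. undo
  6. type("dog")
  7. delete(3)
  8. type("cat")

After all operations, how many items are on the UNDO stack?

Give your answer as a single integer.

After op 1 (type): buf='bar' undo_depth=1 redo_depth=0
After op 2 (type): buf='barblue' undo_depth=2 redo_depth=0
After op 3 (undo): buf='bar' undo_depth=1 redo_depth=1
After op 4 (type): buf='barblue' undo_depth=2 redo_depth=0
After op 5 (undo): buf='bar' undo_depth=1 redo_depth=1
After op 6 (type): buf='bardog' undo_depth=2 redo_depth=0
After op 7 (delete): buf='bar' undo_depth=3 redo_depth=0
After op 8 (type): buf='barcat' undo_depth=4 redo_depth=0

Answer: 4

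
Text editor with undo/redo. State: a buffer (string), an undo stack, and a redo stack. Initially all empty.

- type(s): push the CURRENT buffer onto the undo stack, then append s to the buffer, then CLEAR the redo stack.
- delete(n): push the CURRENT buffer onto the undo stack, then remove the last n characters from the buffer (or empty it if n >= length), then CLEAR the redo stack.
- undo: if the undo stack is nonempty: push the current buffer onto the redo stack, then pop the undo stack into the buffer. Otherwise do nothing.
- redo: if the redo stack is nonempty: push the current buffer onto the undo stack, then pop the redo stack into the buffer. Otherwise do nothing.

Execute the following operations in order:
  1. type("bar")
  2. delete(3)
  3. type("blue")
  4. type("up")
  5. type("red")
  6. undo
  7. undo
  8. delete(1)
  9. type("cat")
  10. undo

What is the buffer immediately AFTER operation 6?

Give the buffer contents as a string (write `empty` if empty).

Answer: blueup

Derivation:
After op 1 (type): buf='bar' undo_depth=1 redo_depth=0
After op 2 (delete): buf='(empty)' undo_depth=2 redo_depth=0
After op 3 (type): buf='blue' undo_depth=3 redo_depth=0
After op 4 (type): buf='blueup' undo_depth=4 redo_depth=0
After op 5 (type): buf='blueupred' undo_depth=5 redo_depth=0
After op 6 (undo): buf='blueup' undo_depth=4 redo_depth=1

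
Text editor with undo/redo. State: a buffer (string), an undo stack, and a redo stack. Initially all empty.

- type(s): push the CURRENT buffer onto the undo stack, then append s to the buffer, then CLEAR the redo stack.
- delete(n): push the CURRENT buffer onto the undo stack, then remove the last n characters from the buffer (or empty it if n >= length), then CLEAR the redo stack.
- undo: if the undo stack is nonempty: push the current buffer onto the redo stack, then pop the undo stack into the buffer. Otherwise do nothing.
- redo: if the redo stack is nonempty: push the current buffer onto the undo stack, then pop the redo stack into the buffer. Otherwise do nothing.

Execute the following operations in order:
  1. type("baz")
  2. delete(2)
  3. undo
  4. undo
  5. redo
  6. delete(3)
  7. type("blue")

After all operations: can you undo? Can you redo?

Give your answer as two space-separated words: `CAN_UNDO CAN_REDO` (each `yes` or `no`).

After op 1 (type): buf='baz' undo_depth=1 redo_depth=0
After op 2 (delete): buf='b' undo_depth=2 redo_depth=0
After op 3 (undo): buf='baz' undo_depth=1 redo_depth=1
After op 4 (undo): buf='(empty)' undo_depth=0 redo_depth=2
After op 5 (redo): buf='baz' undo_depth=1 redo_depth=1
After op 6 (delete): buf='(empty)' undo_depth=2 redo_depth=0
After op 7 (type): buf='blue' undo_depth=3 redo_depth=0

Answer: yes no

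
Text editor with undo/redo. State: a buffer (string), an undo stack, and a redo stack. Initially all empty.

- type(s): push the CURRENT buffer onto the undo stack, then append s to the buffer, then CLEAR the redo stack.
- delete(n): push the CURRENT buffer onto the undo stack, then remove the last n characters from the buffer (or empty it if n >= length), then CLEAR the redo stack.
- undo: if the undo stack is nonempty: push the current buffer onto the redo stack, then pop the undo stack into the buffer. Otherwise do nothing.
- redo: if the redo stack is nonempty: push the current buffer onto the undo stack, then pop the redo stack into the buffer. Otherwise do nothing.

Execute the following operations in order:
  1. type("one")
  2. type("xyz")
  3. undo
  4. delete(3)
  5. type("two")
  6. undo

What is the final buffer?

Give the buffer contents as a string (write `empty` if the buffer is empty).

Answer: empty

Derivation:
After op 1 (type): buf='one' undo_depth=1 redo_depth=0
After op 2 (type): buf='onexyz' undo_depth=2 redo_depth=0
After op 3 (undo): buf='one' undo_depth=1 redo_depth=1
After op 4 (delete): buf='(empty)' undo_depth=2 redo_depth=0
After op 5 (type): buf='two' undo_depth=3 redo_depth=0
After op 6 (undo): buf='(empty)' undo_depth=2 redo_depth=1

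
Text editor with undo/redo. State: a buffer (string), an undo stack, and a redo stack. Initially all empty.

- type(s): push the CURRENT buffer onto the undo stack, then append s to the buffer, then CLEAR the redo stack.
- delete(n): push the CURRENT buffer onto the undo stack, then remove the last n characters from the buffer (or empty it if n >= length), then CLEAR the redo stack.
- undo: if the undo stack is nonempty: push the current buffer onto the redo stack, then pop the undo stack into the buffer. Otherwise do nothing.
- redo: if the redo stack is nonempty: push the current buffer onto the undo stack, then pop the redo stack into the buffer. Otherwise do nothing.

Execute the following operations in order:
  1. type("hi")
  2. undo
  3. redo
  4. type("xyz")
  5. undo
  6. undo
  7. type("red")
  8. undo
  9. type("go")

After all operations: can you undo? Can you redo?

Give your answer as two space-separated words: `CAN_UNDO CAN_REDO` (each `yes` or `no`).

After op 1 (type): buf='hi' undo_depth=1 redo_depth=0
After op 2 (undo): buf='(empty)' undo_depth=0 redo_depth=1
After op 3 (redo): buf='hi' undo_depth=1 redo_depth=0
After op 4 (type): buf='hixyz' undo_depth=2 redo_depth=0
After op 5 (undo): buf='hi' undo_depth=1 redo_depth=1
After op 6 (undo): buf='(empty)' undo_depth=0 redo_depth=2
After op 7 (type): buf='red' undo_depth=1 redo_depth=0
After op 8 (undo): buf='(empty)' undo_depth=0 redo_depth=1
After op 9 (type): buf='go' undo_depth=1 redo_depth=0

Answer: yes no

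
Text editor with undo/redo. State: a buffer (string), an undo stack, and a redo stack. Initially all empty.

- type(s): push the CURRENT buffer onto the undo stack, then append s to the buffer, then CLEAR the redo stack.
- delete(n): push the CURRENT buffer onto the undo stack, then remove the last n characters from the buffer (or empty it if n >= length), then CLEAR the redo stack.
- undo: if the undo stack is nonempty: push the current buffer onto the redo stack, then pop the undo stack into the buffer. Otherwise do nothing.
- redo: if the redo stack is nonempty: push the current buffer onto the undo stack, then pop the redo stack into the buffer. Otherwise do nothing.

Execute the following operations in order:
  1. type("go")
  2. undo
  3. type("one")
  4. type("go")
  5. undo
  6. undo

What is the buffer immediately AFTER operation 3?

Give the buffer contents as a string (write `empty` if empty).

Answer: one

Derivation:
After op 1 (type): buf='go' undo_depth=1 redo_depth=0
After op 2 (undo): buf='(empty)' undo_depth=0 redo_depth=1
After op 3 (type): buf='one' undo_depth=1 redo_depth=0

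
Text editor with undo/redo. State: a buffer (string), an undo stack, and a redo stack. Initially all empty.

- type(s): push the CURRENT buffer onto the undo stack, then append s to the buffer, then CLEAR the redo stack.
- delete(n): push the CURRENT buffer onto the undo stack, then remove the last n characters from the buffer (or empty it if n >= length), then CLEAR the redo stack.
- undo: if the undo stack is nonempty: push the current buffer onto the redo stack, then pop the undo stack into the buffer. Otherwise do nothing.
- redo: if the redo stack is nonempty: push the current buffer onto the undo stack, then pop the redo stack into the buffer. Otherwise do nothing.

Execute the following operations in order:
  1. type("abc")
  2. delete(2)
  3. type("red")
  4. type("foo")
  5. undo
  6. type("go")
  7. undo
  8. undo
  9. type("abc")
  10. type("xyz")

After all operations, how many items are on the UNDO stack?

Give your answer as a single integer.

After op 1 (type): buf='abc' undo_depth=1 redo_depth=0
After op 2 (delete): buf='a' undo_depth=2 redo_depth=0
After op 3 (type): buf='ared' undo_depth=3 redo_depth=0
After op 4 (type): buf='aredfoo' undo_depth=4 redo_depth=0
After op 5 (undo): buf='ared' undo_depth=3 redo_depth=1
After op 6 (type): buf='aredgo' undo_depth=4 redo_depth=0
After op 7 (undo): buf='ared' undo_depth=3 redo_depth=1
After op 8 (undo): buf='a' undo_depth=2 redo_depth=2
After op 9 (type): buf='aabc' undo_depth=3 redo_depth=0
After op 10 (type): buf='aabcxyz' undo_depth=4 redo_depth=0

Answer: 4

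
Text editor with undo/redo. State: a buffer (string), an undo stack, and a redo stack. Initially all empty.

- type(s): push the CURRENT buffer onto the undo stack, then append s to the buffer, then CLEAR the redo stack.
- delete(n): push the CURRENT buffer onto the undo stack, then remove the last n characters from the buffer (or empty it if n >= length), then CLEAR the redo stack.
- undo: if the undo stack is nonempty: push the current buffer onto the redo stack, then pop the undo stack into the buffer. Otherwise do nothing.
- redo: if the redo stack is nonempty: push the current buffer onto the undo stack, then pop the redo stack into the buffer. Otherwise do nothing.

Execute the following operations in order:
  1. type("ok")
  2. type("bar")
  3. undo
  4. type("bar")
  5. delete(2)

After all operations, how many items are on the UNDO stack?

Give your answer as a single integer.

After op 1 (type): buf='ok' undo_depth=1 redo_depth=0
After op 2 (type): buf='okbar' undo_depth=2 redo_depth=0
After op 3 (undo): buf='ok' undo_depth=1 redo_depth=1
After op 4 (type): buf='okbar' undo_depth=2 redo_depth=0
After op 5 (delete): buf='okb' undo_depth=3 redo_depth=0

Answer: 3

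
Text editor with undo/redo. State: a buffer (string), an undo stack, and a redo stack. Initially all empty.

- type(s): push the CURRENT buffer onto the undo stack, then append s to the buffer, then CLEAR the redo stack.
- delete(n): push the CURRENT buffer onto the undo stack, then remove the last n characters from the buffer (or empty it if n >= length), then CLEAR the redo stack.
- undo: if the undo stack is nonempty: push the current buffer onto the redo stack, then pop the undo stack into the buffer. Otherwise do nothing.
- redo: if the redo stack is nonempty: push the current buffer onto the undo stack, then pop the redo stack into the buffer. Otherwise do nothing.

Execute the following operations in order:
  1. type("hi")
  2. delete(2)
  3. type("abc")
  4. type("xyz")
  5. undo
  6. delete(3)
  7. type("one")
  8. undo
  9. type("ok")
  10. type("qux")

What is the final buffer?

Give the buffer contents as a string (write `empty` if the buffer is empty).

Answer: okqux

Derivation:
After op 1 (type): buf='hi' undo_depth=1 redo_depth=0
After op 2 (delete): buf='(empty)' undo_depth=2 redo_depth=0
After op 3 (type): buf='abc' undo_depth=3 redo_depth=0
After op 4 (type): buf='abcxyz' undo_depth=4 redo_depth=0
After op 5 (undo): buf='abc' undo_depth=3 redo_depth=1
After op 6 (delete): buf='(empty)' undo_depth=4 redo_depth=0
After op 7 (type): buf='one' undo_depth=5 redo_depth=0
After op 8 (undo): buf='(empty)' undo_depth=4 redo_depth=1
After op 9 (type): buf='ok' undo_depth=5 redo_depth=0
After op 10 (type): buf='okqux' undo_depth=6 redo_depth=0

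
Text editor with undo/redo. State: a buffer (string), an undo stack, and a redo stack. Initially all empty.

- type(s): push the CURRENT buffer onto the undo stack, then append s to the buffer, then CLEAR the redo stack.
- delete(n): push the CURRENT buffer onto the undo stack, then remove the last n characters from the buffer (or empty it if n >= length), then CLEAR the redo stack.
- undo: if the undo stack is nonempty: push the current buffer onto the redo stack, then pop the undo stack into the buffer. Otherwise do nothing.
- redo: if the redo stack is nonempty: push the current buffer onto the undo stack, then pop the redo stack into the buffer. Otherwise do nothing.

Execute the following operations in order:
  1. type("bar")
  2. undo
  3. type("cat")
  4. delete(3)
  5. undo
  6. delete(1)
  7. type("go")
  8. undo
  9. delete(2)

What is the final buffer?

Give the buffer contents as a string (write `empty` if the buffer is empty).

Answer: empty

Derivation:
After op 1 (type): buf='bar' undo_depth=1 redo_depth=0
After op 2 (undo): buf='(empty)' undo_depth=0 redo_depth=1
After op 3 (type): buf='cat' undo_depth=1 redo_depth=0
After op 4 (delete): buf='(empty)' undo_depth=2 redo_depth=0
After op 5 (undo): buf='cat' undo_depth=1 redo_depth=1
After op 6 (delete): buf='ca' undo_depth=2 redo_depth=0
After op 7 (type): buf='cago' undo_depth=3 redo_depth=0
After op 8 (undo): buf='ca' undo_depth=2 redo_depth=1
After op 9 (delete): buf='(empty)' undo_depth=3 redo_depth=0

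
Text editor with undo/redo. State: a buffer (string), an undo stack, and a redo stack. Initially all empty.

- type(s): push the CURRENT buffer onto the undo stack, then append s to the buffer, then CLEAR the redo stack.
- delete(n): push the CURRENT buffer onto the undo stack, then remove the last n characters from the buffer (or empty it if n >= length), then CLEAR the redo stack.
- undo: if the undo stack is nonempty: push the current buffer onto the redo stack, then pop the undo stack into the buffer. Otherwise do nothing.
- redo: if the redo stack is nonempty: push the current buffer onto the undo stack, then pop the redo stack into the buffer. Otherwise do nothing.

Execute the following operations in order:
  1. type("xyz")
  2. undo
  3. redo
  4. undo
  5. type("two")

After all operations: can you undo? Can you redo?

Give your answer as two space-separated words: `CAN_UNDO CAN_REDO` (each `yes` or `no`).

After op 1 (type): buf='xyz' undo_depth=1 redo_depth=0
After op 2 (undo): buf='(empty)' undo_depth=0 redo_depth=1
After op 3 (redo): buf='xyz' undo_depth=1 redo_depth=0
After op 4 (undo): buf='(empty)' undo_depth=0 redo_depth=1
After op 5 (type): buf='two' undo_depth=1 redo_depth=0

Answer: yes no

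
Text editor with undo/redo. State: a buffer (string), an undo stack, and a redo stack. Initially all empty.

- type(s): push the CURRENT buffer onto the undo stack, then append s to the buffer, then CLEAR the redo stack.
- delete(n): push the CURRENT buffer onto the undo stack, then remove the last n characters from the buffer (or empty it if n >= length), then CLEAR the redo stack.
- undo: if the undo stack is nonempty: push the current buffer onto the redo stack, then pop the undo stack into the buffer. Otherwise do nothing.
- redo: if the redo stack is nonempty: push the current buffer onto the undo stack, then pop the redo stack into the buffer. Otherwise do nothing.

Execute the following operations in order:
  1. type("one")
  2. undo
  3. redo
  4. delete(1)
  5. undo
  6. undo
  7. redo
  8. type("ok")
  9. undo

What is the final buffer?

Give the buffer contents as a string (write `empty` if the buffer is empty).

Answer: one

Derivation:
After op 1 (type): buf='one' undo_depth=1 redo_depth=0
After op 2 (undo): buf='(empty)' undo_depth=0 redo_depth=1
After op 3 (redo): buf='one' undo_depth=1 redo_depth=0
After op 4 (delete): buf='on' undo_depth=2 redo_depth=0
After op 5 (undo): buf='one' undo_depth=1 redo_depth=1
After op 6 (undo): buf='(empty)' undo_depth=0 redo_depth=2
After op 7 (redo): buf='one' undo_depth=1 redo_depth=1
After op 8 (type): buf='oneok' undo_depth=2 redo_depth=0
After op 9 (undo): buf='one' undo_depth=1 redo_depth=1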